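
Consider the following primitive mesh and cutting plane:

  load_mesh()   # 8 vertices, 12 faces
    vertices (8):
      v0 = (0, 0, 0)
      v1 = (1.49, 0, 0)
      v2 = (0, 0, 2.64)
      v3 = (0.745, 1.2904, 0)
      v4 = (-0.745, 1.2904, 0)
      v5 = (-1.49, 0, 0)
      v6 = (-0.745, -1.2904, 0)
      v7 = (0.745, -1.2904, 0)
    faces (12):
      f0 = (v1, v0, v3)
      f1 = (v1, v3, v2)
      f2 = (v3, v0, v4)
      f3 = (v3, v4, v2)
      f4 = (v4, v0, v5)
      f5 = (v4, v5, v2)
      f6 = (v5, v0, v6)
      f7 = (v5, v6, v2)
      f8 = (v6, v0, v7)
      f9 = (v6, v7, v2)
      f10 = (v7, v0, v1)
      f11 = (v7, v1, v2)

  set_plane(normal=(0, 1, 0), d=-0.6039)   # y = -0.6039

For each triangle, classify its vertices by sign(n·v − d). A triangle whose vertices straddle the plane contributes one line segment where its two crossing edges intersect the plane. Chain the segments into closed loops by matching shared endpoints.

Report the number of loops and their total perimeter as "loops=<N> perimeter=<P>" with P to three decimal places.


loops=1 perimeter=6.205

Straddling triangles (6 of 12):
  (v5,v0,v6) [++-] → (-0.348656, -0.6039, 0)–(-1.14134, -0.6039, 0)  len=0.7927
  (v5,v6,v2) [+-+] → (-1.14134, -0.6039, 0)–(-0.348656, -0.6039, 1.40449)  len=1.6127
  (v6,v0,v7) [-+-] → (-0.348656, -0.6039, 0)–(0.348656, -0.6039, 0)  len=0.6973
  (v6,v7,v2) [--+] → (0.348656, -0.6039, 1.40449)–(-0.348656, -0.6039, 1.40449)  len=0.6973
  (v7,v0,v1) [-++] → (0.348656, -0.6039, 0)–(1.14134, -0.6039, 0)  len=0.7927
  (v7,v1,v2) [-++] → (1.14134, -0.6039, 0)–(0.348656, -0.6039, 1.40449)  len=1.6127

Chained into 1 loop(s):
  loop 1: 6 segments, perimeter = 6.2055
Total perimeter = 6.205


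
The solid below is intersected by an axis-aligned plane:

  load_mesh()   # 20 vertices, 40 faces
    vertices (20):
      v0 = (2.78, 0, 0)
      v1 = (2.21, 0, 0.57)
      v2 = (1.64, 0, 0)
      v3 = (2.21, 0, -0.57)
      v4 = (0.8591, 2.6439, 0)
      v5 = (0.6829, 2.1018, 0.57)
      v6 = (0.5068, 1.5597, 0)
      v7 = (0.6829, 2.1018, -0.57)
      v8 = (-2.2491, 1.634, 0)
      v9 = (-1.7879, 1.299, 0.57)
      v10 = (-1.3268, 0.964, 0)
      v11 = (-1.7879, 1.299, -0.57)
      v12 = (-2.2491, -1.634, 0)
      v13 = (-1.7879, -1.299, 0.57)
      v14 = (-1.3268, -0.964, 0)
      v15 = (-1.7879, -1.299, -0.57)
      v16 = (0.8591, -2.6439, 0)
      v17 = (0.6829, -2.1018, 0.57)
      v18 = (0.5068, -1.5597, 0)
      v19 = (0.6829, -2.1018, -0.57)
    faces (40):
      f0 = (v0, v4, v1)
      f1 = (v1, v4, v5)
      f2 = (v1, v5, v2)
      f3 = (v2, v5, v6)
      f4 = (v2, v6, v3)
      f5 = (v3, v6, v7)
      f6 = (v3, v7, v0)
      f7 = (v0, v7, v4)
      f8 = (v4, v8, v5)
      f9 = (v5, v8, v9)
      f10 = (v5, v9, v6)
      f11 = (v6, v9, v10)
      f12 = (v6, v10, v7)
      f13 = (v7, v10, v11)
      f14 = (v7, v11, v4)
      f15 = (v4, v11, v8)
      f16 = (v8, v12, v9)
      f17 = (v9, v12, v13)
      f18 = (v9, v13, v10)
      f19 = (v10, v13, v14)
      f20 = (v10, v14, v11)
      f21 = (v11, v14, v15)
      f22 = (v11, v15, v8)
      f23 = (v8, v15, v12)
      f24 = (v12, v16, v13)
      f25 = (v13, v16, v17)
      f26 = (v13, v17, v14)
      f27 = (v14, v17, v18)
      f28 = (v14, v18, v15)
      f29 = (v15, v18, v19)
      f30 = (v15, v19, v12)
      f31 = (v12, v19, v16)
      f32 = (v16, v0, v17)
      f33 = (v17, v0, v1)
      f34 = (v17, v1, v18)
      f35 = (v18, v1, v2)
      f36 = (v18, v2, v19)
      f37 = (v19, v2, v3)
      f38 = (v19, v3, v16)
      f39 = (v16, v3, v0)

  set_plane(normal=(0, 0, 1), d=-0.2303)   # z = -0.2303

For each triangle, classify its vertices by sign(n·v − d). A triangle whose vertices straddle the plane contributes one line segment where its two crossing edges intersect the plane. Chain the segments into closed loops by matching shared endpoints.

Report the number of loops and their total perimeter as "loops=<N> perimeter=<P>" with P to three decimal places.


loops=2 perimeter=25.980

Straddling triangles (20 of 40):
  (v2,v6,v3) [++-] → (1.19495, 0.929526, -0.2303)–(1.8703, 0, -0.2303)  len=1.1490
  (v3,v6,v7) [-+-] → (1.19495, 0.929526, -0.2303)–(0.577951, 1.77873, -0.2303)  len=1.0497
  (v3,v7,v0) [--+] → (1.9327, 0.849201, -0.2303)–(2.5497, 0, -0.2303)  len=1.0497
  (v0,v7,v4) [+-+] → (1.9327, 0.849201, -0.2303)–(0.787909, 2.42487, -0.2303)  len=1.9476
  (v6,v10,v7) [++-] → (-0.514811, 1.42371, -0.2303)–(0.577951, 1.77873, -0.2303)  len=1.1490
  (v7,v10,v11) [-+-] → (-0.514811, 1.42371, -0.2303)–(-1.5131, 1.09935, -0.2303)  len=1.0497
  (v7,v11,v4) [--+] → (-0.210381, 2.10051, -0.2303)–(0.787909, 2.42487, -0.2303)  len=1.0497
  (v4,v11,v8) [+-+] → (-0.210381, 2.10051, -0.2303)–(-2.06276, 1.49865, -0.2303)  len=1.9477
  (v10,v14,v11) [++-] → (-1.5131, -0.0496686, -0.2303)–(-1.5131, 1.09935, -0.2303)  len=1.1490
  (v11,v14,v15) [-+-] → (-1.5131, -0.0496686, -0.2303)–(-1.5131, -1.09935, -0.2303)  len=1.0497
  (v11,v15,v8) [--+] → (-2.06276, 0.448965, -0.2303)–(-2.06276, 1.49865, -0.2303)  len=1.0497
  (v8,v15,v12) [+-+] → (-2.06276, 0.448965, -0.2303)–(-2.06276, -1.49865, -0.2303)  len=1.9476
  (v14,v18,v15) [++-] → (-0.420339, -1.45437, -0.2303)–(-1.5131, -1.09935, -0.2303)  len=1.1490
  (v15,v18,v19) [-+-] → (-0.420339, -1.45437, -0.2303)–(0.577951, -1.77873, -0.2303)  len=1.0497
  (v15,v19,v12) [--+] → (-1.06447, -1.82301, -0.2303)–(-2.06276, -1.49865, -0.2303)  len=1.0497
  (v12,v19,v16) [+-+] → (-1.06447, -1.82301, -0.2303)–(0.787909, -2.42487, -0.2303)  len=1.9477
  (v18,v2,v19) [++-] → (1.2533, -0.849201, -0.2303)–(0.577951, -1.77873, -0.2303)  len=1.1490
  (v19,v2,v3) [-+-] → (1.2533, -0.849201, -0.2303)–(1.8703, 0, -0.2303)  len=1.0497
  (v19,v3,v16) [--+] → (1.40491, -1.57567, -0.2303)–(0.787909, -2.42487, -0.2303)  len=1.0497
  (v16,v3,v0) [+-+] → (1.40491, -1.57567, -0.2303)–(2.5497, 0, -0.2303)  len=1.9476

Chained into 2 loop(s):
  loop 1: 10 segments, perimeter = 10.9933
  loop 2: 10 segments, perimeter = 14.9867
Total perimeter = 25.980


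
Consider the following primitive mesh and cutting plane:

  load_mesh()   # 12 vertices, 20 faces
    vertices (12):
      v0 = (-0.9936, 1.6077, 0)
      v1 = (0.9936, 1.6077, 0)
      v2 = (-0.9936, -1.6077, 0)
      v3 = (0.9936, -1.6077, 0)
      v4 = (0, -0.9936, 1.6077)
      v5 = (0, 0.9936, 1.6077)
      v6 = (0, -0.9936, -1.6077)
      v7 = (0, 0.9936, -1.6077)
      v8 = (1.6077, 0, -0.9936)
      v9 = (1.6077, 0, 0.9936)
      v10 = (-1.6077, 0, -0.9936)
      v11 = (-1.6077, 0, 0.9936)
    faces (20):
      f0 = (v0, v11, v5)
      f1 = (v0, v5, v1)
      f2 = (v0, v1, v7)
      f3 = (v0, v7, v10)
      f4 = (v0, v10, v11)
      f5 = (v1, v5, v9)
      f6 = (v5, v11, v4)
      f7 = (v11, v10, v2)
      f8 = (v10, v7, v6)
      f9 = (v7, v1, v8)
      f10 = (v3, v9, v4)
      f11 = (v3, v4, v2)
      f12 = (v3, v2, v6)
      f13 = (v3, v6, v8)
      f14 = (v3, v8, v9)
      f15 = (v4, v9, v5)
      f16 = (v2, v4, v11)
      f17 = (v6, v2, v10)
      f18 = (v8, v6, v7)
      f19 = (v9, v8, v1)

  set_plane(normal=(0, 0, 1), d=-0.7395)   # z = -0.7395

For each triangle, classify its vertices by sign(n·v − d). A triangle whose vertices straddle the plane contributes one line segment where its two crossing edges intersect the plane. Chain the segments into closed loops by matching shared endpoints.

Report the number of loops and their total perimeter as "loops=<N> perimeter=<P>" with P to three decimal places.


Straddling triangles (10 of 20):
  (v0,v1,v7) [++-] → (0.53657, 1.32523, -0.7395)–(-0.53657, 1.32523, -0.7395)  len=1.0731
  (v0,v7,v10) [+--] → (-0.53657, 1.32523, -0.7395)–(-1.45065, 0.411148, -0.7395)  len=1.2927
  (v0,v10,v11) [+-+] → (-1.45065, 0.411148, -0.7395)–(-1.6077, 0, -0.7395)  len=0.4401
  (v11,v10,v2) [+-+] → (-1.6077, 0, -0.7395)–(-1.45065, -0.411148, -0.7395)  len=0.4401
  (v7,v1,v8) [-+-] → (0.53657, 1.32523, -0.7395)–(1.45065, 0.411148, -0.7395)  len=1.2927
  (v3,v2,v6) [++-] → (-0.53657, -1.32523, -0.7395)–(0.53657, -1.32523, -0.7395)  len=1.0731
  (v3,v6,v8) [+--] → (0.53657, -1.32523, -0.7395)–(1.45065, -0.411148, -0.7395)  len=1.2927
  (v3,v8,v9) [+-+] → (1.45065, -0.411148, -0.7395)–(1.6077, 0, -0.7395)  len=0.4401
  (v6,v2,v10) [-+-] → (-0.53657, -1.32523, -0.7395)–(-1.45065, -0.411148, -0.7395)  len=1.2927
  (v9,v8,v1) [+-+] → (1.6077, 0, -0.7395)–(1.45065, 0.411148, -0.7395)  len=0.4401

Chained into 1 loop(s):
  loop 1: 10 segments, perimeter = 9.0776
Total perimeter = 9.078

loops=1 perimeter=9.078


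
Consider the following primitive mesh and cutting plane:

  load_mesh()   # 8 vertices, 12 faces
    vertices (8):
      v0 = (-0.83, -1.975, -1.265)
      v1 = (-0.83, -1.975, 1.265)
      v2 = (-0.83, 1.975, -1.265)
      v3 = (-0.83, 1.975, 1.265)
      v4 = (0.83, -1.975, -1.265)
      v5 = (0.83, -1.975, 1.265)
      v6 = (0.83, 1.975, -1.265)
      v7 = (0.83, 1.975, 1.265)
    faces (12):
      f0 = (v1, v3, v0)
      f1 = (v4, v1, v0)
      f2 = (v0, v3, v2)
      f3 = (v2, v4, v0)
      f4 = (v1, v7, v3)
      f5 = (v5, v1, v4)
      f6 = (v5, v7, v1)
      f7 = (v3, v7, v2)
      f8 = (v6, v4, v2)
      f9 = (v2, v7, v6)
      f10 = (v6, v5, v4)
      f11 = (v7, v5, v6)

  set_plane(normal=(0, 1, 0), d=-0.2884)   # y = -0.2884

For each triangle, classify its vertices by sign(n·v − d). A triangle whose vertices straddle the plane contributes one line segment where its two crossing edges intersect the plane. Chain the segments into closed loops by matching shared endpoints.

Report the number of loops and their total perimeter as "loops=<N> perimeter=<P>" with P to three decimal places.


Straddling triangles (8 of 12):
  (v1,v3,v0) [-+-] → (-0.83, -0.2884, 1.265)–(-0.83, -0.2884, -0.184722)  len=1.4497
  (v0,v3,v2) [-++] → (-0.83, -0.2884, -0.184722)–(-0.83, -0.2884, -1.265)  len=1.0803
  (v2,v4,v0) [+--] → (0.121201, -0.2884, -1.265)–(-0.83, -0.2884, -1.265)  len=0.9512
  (v1,v7,v3) [-++] → (-0.121201, -0.2884, 1.265)–(-0.83, -0.2884, 1.265)  len=0.7088
  (v5,v7,v1) [-+-] → (0.83, -0.2884, 1.265)–(-0.121201, -0.2884, 1.265)  len=0.9512
  (v6,v4,v2) [+-+] → (0.83, -0.2884, -1.265)–(0.121201, -0.2884, -1.265)  len=0.7088
  (v6,v5,v4) [+--] → (0.83, -0.2884, 0.184722)–(0.83, -0.2884, -1.265)  len=1.4497
  (v7,v5,v6) [+-+] → (0.83, -0.2884, 1.265)–(0.83, -0.2884, 0.184722)  len=1.0803

Chained into 1 loop(s):
  loop 1: 8 segments, perimeter = 8.3800
Total perimeter = 8.380

loops=1 perimeter=8.380


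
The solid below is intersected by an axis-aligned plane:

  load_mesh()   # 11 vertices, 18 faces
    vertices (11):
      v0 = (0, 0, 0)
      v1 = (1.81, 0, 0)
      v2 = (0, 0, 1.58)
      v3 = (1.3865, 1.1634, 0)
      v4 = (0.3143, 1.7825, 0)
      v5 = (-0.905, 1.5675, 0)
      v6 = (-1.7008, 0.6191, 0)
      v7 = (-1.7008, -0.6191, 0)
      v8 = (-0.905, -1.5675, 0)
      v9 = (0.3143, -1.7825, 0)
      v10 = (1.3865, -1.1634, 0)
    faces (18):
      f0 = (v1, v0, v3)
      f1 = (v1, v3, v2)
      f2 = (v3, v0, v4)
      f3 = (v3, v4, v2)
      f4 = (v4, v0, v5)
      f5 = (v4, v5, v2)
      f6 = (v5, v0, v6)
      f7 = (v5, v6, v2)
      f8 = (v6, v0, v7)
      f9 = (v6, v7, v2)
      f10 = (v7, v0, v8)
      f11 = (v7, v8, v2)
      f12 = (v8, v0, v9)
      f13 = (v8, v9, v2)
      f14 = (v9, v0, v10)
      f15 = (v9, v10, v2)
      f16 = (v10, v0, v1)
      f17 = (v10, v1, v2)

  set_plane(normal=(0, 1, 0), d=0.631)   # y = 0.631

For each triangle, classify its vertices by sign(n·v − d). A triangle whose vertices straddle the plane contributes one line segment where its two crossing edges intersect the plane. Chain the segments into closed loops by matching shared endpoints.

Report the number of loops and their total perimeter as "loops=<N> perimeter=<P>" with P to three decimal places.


loops=1 perimeter=7.187

Straddling triangles (8 of 18):
  (v1,v0,v3) [--+] → (0.752004, 0.631, 0)–(1.5803, 0.631, 0)  len=0.8283
  (v1,v3,v2) [-+-] → (1.5803, 0.631, 0)–(0.752004, 0.631, 0.723046)  len=1.0995
  (v3,v0,v4) [+-+] → (0.752004, 0.631, 0)–(0.111261, 0.631, 0)  len=0.6407
  (v3,v4,v2) [++-] → (0.111261, 0.631, 1.02068)–(0.752004, 0.631, 0.723046)  len=0.7065
  (v4,v0,v5) [+-+] → (0.111261, 0.631, 0)–(-0.364309, 0.631, 0)  len=0.4756
  (v4,v5,v2) [++-] → (-0.364309, 0.631, 0.943968)–(0.111261, 0.631, 1.02068)  len=0.4817
  (v5,v0,v6) [+--] → (-0.364309, 0.631, 0)–(-1.69081, 0.631, 0)  len=1.3265
  (v5,v6,v2) [+--] → (-1.69081, 0.631, 0)–(-0.364309, 0.631, 0.943968)  len=1.6281

Chained into 1 loop(s):
  loop 1: 8 segments, perimeter = 7.1869
Total perimeter = 7.187


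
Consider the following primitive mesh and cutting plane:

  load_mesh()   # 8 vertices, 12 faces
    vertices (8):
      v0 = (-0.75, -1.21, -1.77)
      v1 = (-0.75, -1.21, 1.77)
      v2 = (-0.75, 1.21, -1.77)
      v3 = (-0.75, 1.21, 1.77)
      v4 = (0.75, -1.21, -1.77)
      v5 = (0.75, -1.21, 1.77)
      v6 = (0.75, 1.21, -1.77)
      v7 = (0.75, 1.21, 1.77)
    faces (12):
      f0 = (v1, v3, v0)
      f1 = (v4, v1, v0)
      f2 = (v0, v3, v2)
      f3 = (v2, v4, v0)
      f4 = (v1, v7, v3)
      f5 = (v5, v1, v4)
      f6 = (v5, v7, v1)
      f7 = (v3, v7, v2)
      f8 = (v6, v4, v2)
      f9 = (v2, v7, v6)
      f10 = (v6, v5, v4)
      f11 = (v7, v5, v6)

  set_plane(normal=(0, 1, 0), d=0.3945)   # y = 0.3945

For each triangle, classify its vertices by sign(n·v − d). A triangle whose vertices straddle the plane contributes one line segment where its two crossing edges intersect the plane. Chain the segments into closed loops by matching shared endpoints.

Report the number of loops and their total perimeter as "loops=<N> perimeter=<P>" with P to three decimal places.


Straddling triangles (8 of 12):
  (v1,v3,v0) [-+-] → (-0.75, 0.3945, 1.77)–(-0.75, 0.3945, 0.577079)  len=1.1929
  (v0,v3,v2) [-++] → (-0.75, 0.3945, 0.577079)–(-0.75, 0.3945, -1.77)  len=2.3471
  (v2,v4,v0) [+--] → (-0.244525, 0.3945, -1.77)–(-0.75, 0.3945, -1.77)  len=0.5055
  (v1,v7,v3) [-++] → (0.244525, 0.3945, 1.77)–(-0.75, 0.3945, 1.77)  len=0.9945
  (v5,v7,v1) [-+-] → (0.75, 0.3945, 1.77)–(0.244525, 0.3945, 1.77)  len=0.5055
  (v6,v4,v2) [+-+] → (0.75, 0.3945, -1.77)–(-0.244525, 0.3945, -1.77)  len=0.9945
  (v6,v5,v4) [+--] → (0.75, 0.3945, -0.577079)–(0.75, 0.3945, -1.77)  len=1.1929
  (v7,v5,v6) [+-+] → (0.75, 0.3945, 1.77)–(0.75, 0.3945, -0.577079)  len=2.3471

Chained into 1 loop(s):
  loop 1: 8 segments, perimeter = 10.0800
Total perimeter = 10.080

loops=1 perimeter=10.080


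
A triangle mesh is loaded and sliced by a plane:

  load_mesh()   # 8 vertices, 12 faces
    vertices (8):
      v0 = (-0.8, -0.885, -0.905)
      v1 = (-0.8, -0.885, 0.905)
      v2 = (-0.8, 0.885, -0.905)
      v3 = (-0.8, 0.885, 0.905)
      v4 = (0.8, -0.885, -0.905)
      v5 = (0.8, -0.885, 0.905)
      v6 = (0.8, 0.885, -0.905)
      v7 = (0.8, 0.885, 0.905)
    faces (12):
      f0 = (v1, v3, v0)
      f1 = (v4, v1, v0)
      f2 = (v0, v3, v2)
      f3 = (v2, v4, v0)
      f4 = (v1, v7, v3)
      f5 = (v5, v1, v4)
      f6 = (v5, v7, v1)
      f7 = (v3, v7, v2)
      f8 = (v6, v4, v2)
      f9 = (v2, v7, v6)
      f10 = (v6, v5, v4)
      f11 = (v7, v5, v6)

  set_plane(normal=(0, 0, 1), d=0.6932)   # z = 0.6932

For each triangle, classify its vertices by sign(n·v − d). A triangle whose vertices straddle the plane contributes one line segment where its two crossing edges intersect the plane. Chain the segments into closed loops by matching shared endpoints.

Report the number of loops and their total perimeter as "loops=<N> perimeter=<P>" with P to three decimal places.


Straddling triangles (8 of 12):
  (v1,v3,v0) [++-] → (-0.8, 0.677881, 0.6932)–(-0.8, -0.885, 0.6932)  len=1.5629
  (v4,v1,v0) [-+-] → (-0.612773, -0.885, 0.6932)–(-0.8, -0.885, 0.6932)  len=0.1872
  (v0,v3,v2) [-+-] → (-0.8, 0.677881, 0.6932)–(-0.8, 0.885, 0.6932)  len=0.2071
  (v5,v1,v4) [++-] → (-0.612773, -0.885, 0.6932)–(0.8, -0.885, 0.6932)  len=1.4128
  (v3,v7,v2) [++-] → (0.612773, 0.885, 0.6932)–(-0.8, 0.885, 0.6932)  len=1.4128
  (v2,v7,v6) [-+-] → (0.612773, 0.885, 0.6932)–(0.8, 0.885, 0.6932)  len=0.1872
  (v6,v5,v4) [-+-] → (0.8, -0.677881, 0.6932)–(0.8, -0.885, 0.6932)  len=0.2071
  (v7,v5,v6) [++-] → (0.8, -0.677881, 0.6932)–(0.8, 0.885, 0.6932)  len=1.5629

Chained into 1 loop(s):
  loop 1: 8 segments, perimeter = 6.7400
Total perimeter = 6.740

loops=1 perimeter=6.740


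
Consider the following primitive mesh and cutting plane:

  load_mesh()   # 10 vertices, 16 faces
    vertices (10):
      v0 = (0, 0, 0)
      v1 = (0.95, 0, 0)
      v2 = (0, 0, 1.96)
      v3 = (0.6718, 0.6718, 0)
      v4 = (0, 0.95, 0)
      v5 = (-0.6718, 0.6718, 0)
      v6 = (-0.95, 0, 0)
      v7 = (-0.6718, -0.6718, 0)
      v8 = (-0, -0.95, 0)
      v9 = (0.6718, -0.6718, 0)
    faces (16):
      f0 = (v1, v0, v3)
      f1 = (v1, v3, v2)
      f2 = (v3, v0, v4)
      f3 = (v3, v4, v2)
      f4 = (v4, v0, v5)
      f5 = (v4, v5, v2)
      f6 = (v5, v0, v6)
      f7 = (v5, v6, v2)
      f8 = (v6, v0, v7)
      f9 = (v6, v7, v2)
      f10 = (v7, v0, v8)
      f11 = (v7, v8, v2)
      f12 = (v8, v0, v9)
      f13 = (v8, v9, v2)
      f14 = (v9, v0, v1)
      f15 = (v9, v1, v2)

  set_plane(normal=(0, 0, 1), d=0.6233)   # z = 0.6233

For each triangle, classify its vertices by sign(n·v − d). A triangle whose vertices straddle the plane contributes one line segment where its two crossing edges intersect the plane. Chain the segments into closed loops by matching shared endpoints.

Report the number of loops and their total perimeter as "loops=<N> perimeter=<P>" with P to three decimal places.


Straddling triangles (8 of 16):
  (v1,v3,v2) [--+] → (0.458161, 0.458161, 0.6233)–(0.64789, 0, 0.6233)  len=0.4959
  (v3,v4,v2) [--+] → (0, 0.64789, 0.6233)–(0.458161, 0.458161, 0.6233)  len=0.4959
  (v4,v5,v2) [--+] → (-0.458161, 0.458161, 0.6233)–(0, 0.64789, 0.6233)  len=0.4959
  (v5,v6,v2) [--+] → (-0.64789, 0, 0.6233)–(-0.458161, 0.458161, 0.6233)  len=0.4959
  (v6,v7,v2) [--+] → (-0.458161, -0.458161, 0.6233)–(-0.64789, 0, 0.6233)  len=0.4959
  (v7,v8,v2) [--+] → (0, -0.64789, 0.6233)–(-0.458161, -0.458161, 0.6233)  len=0.4959
  (v8,v9,v2) [--+] → (0.458161, -0.458161, 0.6233)–(0, -0.64789, 0.6233)  len=0.4959
  (v9,v1,v2) [--+] → (0.64789, 0, 0.6233)–(0.458161, -0.458161, 0.6233)  len=0.4959

Chained into 1 loop(s):
  loop 1: 8 segments, perimeter = 3.9671
Total perimeter = 3.967

loops=1 perimeter=3.967


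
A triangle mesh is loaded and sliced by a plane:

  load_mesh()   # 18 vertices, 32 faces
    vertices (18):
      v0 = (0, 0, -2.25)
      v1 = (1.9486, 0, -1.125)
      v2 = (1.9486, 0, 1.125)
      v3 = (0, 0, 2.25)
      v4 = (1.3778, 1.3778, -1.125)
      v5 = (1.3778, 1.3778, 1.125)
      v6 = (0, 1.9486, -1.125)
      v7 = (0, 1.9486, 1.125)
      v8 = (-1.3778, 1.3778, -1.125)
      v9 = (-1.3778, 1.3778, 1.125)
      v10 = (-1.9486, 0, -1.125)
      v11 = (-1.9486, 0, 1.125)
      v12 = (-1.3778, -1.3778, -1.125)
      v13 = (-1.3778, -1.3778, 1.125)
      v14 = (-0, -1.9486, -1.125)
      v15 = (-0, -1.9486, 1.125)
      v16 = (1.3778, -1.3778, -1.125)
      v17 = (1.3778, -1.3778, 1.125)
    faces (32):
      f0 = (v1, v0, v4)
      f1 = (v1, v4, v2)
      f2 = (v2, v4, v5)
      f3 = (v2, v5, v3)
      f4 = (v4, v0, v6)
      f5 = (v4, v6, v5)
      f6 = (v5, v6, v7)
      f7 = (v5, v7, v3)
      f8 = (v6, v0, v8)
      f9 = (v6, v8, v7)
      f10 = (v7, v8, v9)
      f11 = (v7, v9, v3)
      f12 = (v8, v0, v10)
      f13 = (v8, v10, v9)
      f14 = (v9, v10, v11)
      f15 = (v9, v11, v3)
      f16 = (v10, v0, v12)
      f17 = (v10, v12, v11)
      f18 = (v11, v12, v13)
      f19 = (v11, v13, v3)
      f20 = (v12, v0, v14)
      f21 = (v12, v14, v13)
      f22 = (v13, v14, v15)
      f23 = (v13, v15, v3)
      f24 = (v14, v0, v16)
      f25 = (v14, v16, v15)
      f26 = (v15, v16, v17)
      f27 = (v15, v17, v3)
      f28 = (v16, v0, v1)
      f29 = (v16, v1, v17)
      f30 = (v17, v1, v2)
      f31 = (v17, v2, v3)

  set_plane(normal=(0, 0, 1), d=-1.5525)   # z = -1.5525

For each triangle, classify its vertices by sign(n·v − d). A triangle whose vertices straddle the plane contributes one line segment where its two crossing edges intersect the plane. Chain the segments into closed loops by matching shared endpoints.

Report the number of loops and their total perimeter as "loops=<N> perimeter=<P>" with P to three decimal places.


Straddling triangles (8 of 32):
  (v1,v0,v4) [+-+] → (1.20813, 0, -1.5525)–(0.854236, 0.854236, -1.5525)  len=0.9246
  (v4,v0,v6) [+-+] → (0.854236, 0.854236, -1.5525)–(0, 1.20813, -1.5525)  len=0.9246
  (v6,v0,v8) [+-+] → (0, 1.20813, -1.5525)–(-0.854236, 0.854236, -1.5525)  len=0.9246
  (v8,v0,v10) [+-+] → (-0.854236, 0.854236, -1.5525)–(-1.20813, 0, -1.5525)  len=0.9246
  (v10,v0,v12) [+-+] → (-1.20813, 0, -1.5525)–(-0.854236, -0.854236, -1.5525)  len=0.9246
  (v12,v0,v14) [+-+] → (-0.854236, -0.854236, -1.5525)–(0, -1.20813, -1.5525)  len=0.9246
  (v14,v0,v16) [+-+] → (0, -1.20813, -1.5525)–(0.854236, -0.854236, -1.5525)  len=0.9246
  (v16,v0,v1) [+-+] → (0.854236, -0.854236, -1.5525)–(1.20813, 0, -1.5525)  len=0.9246

Chained into 1 loop(s):
  loop 1: 8 segments, perimeter = 7.3971
Total perimeter = 7.397

loops=1 perimeter=7.397


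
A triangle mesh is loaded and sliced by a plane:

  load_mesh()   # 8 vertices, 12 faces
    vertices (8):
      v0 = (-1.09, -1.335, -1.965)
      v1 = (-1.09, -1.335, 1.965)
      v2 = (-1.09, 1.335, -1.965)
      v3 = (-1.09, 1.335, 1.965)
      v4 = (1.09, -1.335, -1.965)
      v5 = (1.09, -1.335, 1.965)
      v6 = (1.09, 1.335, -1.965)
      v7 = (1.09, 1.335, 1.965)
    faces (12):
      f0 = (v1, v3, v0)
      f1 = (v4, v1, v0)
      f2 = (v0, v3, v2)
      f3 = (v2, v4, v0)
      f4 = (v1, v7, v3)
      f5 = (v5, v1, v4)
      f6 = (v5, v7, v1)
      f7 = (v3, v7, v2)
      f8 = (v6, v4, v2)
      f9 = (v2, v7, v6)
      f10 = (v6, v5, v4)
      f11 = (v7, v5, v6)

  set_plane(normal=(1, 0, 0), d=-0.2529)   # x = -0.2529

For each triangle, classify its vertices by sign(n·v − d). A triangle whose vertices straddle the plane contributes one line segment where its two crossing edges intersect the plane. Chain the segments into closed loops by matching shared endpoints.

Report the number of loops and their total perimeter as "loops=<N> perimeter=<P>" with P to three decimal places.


Straddling triangles (8 of 12):
  (v4,v1,v0) [+--] → (-0.2529, -1.335, 0.455916)–(-0.2529, -1.335, -1.965)  len=2.4209
  (v2,v4,v0) [-+-] → (-0.2529, 0.309744, -1.965)–(-0.2529, -1.335, -1.965)  len=1.6447
  (v1,v7,v3) [-+-] → (-0.2529, -0.309744, 1.965)–(-0.2529, 1.335, 1.965)  len=1.6447
  (v5,v1,v4) [+-+] → (-0.2529, -1.335, 1.965)–(-0.2529, -1.335, 0.455916)  len=1.5091
  (v5,v7,v1) [++-] → (-0.2529, -0.309744, 1.965)–(-0.2529, -1.335, 1.965)  len=1.0253
  (v3,v7,v2) [-+-] → (-0.2529, 1.335, 1.965)–(-0.2529, 1.335, -0.455916)  len=2.4209
  (v6,v4,v2) [++-] → (-0.2529, 0.309744, -1.965)–(-0.2529, 1.335, -1.965)  len=1.0253
  (v2,v7,v6) [-++] → (-0.2529, 1.335, -0.455916)–(-0.2529, 1.335, -1.965)  len=1.5091

Chained into 1 loop(s):
  loop 1: 8 segments, perimeter = 13.2000
Total perimeter = 13.200

loops=1 perimeter=13.200


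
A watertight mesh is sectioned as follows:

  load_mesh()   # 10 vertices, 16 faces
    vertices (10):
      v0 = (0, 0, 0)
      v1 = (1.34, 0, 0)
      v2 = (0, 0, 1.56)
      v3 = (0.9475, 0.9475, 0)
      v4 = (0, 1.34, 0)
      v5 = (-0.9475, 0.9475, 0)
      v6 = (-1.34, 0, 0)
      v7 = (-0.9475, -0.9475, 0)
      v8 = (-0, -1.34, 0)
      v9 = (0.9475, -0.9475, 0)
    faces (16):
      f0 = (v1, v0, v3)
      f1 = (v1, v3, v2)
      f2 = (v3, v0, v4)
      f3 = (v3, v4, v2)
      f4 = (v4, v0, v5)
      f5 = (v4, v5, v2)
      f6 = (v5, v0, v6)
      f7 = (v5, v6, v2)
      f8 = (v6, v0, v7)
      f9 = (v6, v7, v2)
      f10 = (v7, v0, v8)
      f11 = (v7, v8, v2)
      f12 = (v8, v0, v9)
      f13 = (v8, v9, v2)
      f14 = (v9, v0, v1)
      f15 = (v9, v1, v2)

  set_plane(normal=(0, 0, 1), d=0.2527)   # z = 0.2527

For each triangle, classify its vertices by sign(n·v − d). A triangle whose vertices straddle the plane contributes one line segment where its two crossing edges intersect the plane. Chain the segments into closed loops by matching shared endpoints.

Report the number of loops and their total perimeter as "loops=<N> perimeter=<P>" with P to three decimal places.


loops=1 perimeter=6.876

Straddling triangles (8 of 16):
  (v1,v3,v2) [--+] → (0.794017, 0.794017, 0.2527)–(1.12294, 0, 0.2527)  len=0.8594
  (v3,v4,v2) [--+] → (0, 1.12294, 0.2527)–(0.794017, 0.794017, 0.2527)  len=0.8594
  (v4,v5,v2) [--+] → (-0.794017, 0.794017, 0.2527)–(0, 1.12294, 0.2527)  len=0.8594
  (v5,v6,v2) [--+] → (-1.12294, 0, 0.2527)–(-0.794017, 0.794017, 0.2527)  len=0.8594
  (v6,v7,v2) [--+] → (-0.794017, -0.794017, 0.2527)–(-1.12294, 0, 0.2527)  len=0.8594
  (v7,v8,v2) [--+] → (0, -1.12294, 0.2527)–(-0.794017, -0.794017, 0.2527)  len=0.8594
  (v8,v9,v2) [--+] → (0.794017, -0.794017, 0.2527)–(0, -1.12294, 0.2527)  len=0.8594
  (v9,v1,v2) [--+] → (1.12294, 0, 0.2527)–(0.794017, -0.794017, 0.2527)  len=0.8594

Chained into 1 loop(s):
  loop 1: 8 segments, perimeter = 6.8756
Total perimeter = 6.876


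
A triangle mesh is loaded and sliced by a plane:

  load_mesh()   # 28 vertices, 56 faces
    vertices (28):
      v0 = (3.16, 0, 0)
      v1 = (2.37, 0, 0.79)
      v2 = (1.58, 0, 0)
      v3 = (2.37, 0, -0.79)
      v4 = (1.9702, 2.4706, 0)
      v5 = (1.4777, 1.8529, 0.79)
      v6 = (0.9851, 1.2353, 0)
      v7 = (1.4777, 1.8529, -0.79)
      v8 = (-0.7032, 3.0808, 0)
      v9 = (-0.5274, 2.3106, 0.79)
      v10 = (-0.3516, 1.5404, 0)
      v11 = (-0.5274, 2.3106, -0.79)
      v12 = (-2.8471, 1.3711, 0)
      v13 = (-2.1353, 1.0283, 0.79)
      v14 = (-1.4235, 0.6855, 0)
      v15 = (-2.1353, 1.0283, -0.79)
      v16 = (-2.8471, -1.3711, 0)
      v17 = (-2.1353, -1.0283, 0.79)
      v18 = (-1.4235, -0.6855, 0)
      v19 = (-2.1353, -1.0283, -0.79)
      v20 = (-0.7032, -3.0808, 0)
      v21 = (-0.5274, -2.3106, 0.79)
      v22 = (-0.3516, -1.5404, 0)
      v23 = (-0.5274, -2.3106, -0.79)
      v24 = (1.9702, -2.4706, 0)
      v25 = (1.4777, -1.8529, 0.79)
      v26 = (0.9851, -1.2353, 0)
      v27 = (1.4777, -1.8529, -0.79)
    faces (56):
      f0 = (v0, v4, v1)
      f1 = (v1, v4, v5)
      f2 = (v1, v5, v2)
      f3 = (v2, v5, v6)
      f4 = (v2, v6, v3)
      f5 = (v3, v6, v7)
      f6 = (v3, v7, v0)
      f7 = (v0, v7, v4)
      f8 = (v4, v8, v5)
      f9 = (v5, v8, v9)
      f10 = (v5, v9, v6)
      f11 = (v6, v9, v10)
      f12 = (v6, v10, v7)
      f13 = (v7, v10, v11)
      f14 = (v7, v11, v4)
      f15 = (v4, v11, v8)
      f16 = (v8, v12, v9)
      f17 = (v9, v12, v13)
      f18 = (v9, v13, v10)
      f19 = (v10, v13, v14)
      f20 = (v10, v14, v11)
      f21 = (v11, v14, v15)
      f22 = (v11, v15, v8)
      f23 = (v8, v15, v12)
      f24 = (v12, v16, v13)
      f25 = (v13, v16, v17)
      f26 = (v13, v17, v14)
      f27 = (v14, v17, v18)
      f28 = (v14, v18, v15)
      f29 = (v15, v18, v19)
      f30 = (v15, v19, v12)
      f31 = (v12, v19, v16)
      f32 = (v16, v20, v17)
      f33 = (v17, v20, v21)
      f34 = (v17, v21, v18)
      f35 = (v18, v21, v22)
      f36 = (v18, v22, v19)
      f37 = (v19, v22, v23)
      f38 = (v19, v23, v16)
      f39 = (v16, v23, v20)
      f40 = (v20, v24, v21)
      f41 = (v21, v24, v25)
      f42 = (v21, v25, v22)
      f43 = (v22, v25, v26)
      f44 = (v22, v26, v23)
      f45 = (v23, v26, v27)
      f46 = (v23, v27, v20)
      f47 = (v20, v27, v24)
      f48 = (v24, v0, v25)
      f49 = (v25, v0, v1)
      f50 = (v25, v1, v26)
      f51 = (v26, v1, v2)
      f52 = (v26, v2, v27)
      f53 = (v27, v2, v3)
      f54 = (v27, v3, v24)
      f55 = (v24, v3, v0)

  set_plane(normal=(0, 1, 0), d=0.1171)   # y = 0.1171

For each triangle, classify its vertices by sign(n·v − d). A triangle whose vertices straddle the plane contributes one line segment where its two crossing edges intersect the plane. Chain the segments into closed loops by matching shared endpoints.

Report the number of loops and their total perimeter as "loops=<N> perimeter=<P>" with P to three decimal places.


Straddling triangles (16 of 56):
  (v0,v4,v1) [-+-] → (3.10361, 0.1171, 0)–(2.35105, 0.1171, 0.752556)  len=1.0643
  (v1,v4,v5) [-++] → (2.35105, 0.1171, 0.752556)–(2.31361, 0.1171, 0.79)  len=0.0530
  (v1,v5,v2) [-+-] → (2.31361, 0.1171, 0.79)–(1.57353, 0.1171, 0.0499266)  len=1.0466
  (v2,v5,v6) [-++] → (1.57353, 0.1171, 0.0499266)–(1.52361, 0.1171, 0)  len=0.0706
  (v2,v6,v3) [-+-] → (1.52361, 0.1171, 0)–(2.23872, 0.1171, -0.715112)  len=1.0113
  (v3,v6,v7) [-++] → (2.23872, 0.1171, -0.715112)–(2.31361, 0.1171, -0.79)  len=0.1059
  (v3,v7,v0) [-+-] → (2.31361, 0.1171, -0.79)–(3.05368, 0.1171, -0.0499266)  len=1.0466
  (v0,v7,v4) [-++] → (3.05368, 0.1171, -0.0499266)–(3.10361, 0.1171, 0)  len=0.0706
  (v12,v16,v13) [+-+] → (-2.8471, 0.1171, 0)–(-2.40561, 0.1171, 0.489988)  len=0.6595
  (v13,v16,v17) [+--] → (-2.40561, 0.1171, 0.489988)–(-2.1353, 0.1171, 0.79)  len=0.4038
  (v13,v17,v14) [+-+] → (-2.1353, 0.1171, 0.79)–(-1.65958, 0.1171, 0.262012)  len=0.7107
  (v14,v17,v18) [+--] → (-1.65958, 0.1171, 0.262012)–(-1.4235, 0.1171, 0)  len=0.3527
  (v14,v18,v15) [+-+] → (-1.4235, 0.1171, 0)–(-1.75685, 0.1171, -0.36997)  len=0.4980
  (v15,v18,v19) [+--] → (-1.75685, 0.1171, -0.36997)–(-2.1353, 0.1171, -0.79)  len=0.5654
  (v15,v19,v12) [+-+] → (-2.1353, 0.1171, -0.79)–(-2.47509, 0.1171, -0.412878)  len=0.5076
  (v12,v19,v16) [+--] → (-2.47509, 0.1171, -0.412878)–(-2.8471, 0.1171, 0)  len=0.5558

Chained into 2 loop(s):
  loop 1: 8 segments, perimeter = 4.4689
  loop 2: 8 segments, perimeter = 4.2535
Total perimeter = 8.722

loops=2 perimeter=8.722


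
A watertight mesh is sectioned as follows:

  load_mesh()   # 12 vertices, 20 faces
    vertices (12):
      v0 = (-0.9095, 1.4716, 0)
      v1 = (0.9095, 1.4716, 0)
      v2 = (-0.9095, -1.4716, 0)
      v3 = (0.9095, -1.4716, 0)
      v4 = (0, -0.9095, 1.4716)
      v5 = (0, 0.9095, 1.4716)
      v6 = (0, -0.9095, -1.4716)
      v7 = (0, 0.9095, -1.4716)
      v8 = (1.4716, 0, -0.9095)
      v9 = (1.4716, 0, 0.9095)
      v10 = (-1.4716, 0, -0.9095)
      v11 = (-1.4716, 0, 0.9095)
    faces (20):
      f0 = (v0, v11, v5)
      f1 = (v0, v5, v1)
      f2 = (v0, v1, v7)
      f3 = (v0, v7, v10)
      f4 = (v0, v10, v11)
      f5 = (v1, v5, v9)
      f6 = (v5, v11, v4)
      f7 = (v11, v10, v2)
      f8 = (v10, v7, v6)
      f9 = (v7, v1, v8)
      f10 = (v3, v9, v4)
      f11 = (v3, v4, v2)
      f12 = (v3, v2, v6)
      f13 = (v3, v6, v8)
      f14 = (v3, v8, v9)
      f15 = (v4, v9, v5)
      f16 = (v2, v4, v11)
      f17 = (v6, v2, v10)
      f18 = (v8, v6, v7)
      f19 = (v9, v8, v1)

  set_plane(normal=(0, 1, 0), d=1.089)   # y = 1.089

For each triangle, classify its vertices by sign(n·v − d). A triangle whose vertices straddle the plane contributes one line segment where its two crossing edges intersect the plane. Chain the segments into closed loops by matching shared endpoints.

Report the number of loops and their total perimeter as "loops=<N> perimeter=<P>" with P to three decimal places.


loops=1 perimeter=6.436

Straddling triangles (8 of 20):
  (v0,v11,v5) [+--] → (-1.05564, 1.089, 0.23646)–(-0.290438, 1.089, 1.00166)  len=1.0822
  (v0,v5,v1) [+-+] → (-0.290438, 1.089, 1.00166)–(0.290438, 1.089, 1.00166)  len=0.5809
  (v0,v1,v7) [++-] → (0.290438, 1.089, -1.00166)–(-0.290438, 1.089, -1.00166)  len=0.5809
  (v0,v7,v10) [+--] → (-0.290438, 1.089, -1.00166)–(-1.05564, 1.089, -0.23646)  len=1.0822
  (v0,v10,v11) [+--] → (-1.05564, 1.089, -0.23646)–(-1.05564, 1.089, 0.23646)  len=0.4729
  (v1,v5,v9) [+--] → (0.290438, 1.089, 1.00166)–(1.05564, 1.089, 0.23646)  len=1.0822
  (v7,v1,v8) [-+-] → (0.290438, 1.089, -1.00166)–(1.05564, 1.089, -0.23646)  len=1.0822
  (v9,v8,v1) [--+] → (1.05564, 1.089, -0.23646)–(1.05564, 1.089, 0.23646)  len=0.4729

Chained into 1 loop(s):
  loop 1: 8 segments, perimeter = 6.4362
Total perimeter = 6.436


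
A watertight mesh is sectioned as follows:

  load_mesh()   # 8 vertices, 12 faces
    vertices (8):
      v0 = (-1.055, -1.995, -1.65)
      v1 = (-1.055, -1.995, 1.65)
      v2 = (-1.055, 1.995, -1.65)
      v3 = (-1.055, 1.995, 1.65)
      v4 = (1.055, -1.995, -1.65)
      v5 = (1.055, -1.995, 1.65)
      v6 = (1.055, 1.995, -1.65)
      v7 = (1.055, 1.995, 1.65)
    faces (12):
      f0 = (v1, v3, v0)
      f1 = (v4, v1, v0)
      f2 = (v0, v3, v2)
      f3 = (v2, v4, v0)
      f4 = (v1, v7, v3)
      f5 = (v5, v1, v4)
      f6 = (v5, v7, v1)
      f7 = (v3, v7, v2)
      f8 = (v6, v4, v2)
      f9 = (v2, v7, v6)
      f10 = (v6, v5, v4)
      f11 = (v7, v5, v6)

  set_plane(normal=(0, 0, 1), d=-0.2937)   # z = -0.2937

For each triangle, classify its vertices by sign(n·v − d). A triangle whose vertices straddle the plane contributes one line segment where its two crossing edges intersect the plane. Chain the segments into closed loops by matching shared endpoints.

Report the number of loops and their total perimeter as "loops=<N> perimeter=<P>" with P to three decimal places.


loops=1 perimeter=12.200

Straddling triangles (8 of 12):
  (v1,v3,v0) [++-] → (-1.055, -0.35511, -0.2937)–(-1.055, -1.995, -0.2937)  len=1.6399
  (v4,v1,v0) [-+-] → (0.18779, -1.995, -0.2937)–(-1.055, -1.995, -0.2937)  len=1.2428
  (v0,v3,v2) [-+-] → (-1.055, -0.35511, -0.2937)–(-1.055, 1.995, -0.2937)  len=2.3501
  (v5,v1,v4) [++-] → (0.18779, -1.995, -0.2937)–(1.055, -1.995, -0.2937)  len=0.8672
  (v3,v7,v2) [++-] → (-0.18779, 1.995, -0.2937)–(-1.055, 1.995, -0.2937)  len=0.8672
  (v2,v7,v6) [-+-] → (-0.18779, 1.995, -0.2937)–(1.055, 1.995, -0.2937)  len=1.2428
  (v6,v5,v4) [-+-] → (1.055, 0.35511, -0.2937)–(1.055, -1.995, -0.2937)  len=2.3501
  (v7,v5,v6) [++-] → (1.055, 0.35511, -0.2937)–(1.055, 1.995, -0.2937)  len=1.6399

Chained into 1 loop(s):
  loop 1: 8 segments, perimeter = 12.2000
Total perimeter = 12.200


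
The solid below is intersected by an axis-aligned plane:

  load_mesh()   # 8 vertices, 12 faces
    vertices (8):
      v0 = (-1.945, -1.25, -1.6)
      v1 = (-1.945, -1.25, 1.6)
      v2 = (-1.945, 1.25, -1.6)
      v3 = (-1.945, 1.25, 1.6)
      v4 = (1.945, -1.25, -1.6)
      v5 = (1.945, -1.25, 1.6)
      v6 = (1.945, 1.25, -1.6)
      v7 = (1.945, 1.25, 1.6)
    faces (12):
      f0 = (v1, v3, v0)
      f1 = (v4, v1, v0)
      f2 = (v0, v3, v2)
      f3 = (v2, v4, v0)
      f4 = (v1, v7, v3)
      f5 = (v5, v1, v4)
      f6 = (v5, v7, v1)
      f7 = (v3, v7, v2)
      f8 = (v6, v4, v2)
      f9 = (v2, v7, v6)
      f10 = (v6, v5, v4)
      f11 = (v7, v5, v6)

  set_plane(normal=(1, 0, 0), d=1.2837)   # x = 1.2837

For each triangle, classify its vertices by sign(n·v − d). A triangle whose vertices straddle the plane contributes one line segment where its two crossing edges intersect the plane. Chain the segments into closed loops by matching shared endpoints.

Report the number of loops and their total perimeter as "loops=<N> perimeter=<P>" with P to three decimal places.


Straddling triangles (8 of 12):
  (v4,v1,v0) [+--] → (1.2837, -1.25, -1.056)–(1.2837, -1.25, -1.6)  len=0.5440
  (v2,v4,v0) [-+-] → (1.2837, -0.825, -1.6)–(1.2837, -1.25, -1.6)  len=0.4250
  (v1,v7,v3) [-+-] → (1.2837, 0.825, 1.6)–(1.2837, 1.25, 1.6)  len=0.4250
  (v5,v1,v4) [+-+] → (1.2837, -1.25, 1.6)–(1.2837, -1.25, -1.056)  len=2.6560
  (v5,v7,v1) [++-] → (1.2837, 0.825, 1.6)–(1.2837, -1.25, 1.6)  len=2.0750
  (v3,v7,v2) [-+-] → (1.2837, 1.25, 1.6)–(1.2837, 1.25, 1.056)  len=0.5440
  (v6,v4,v2) [++-] → (1.2837, -0.825, -1.6)–(1.2837, 1.25, -1.6)  len=2.0750
  (v2,v7,v6) [-++] → (1.2837, 1.25, 1.056)–(1.2837, 1.25, -1.6)  len=2.6560

Chained into 1 loop(s):
  loop 1: 8 segments, perimeter = 11.4000
Total perimeter = 11.400

loops=1 perimeter=11.400


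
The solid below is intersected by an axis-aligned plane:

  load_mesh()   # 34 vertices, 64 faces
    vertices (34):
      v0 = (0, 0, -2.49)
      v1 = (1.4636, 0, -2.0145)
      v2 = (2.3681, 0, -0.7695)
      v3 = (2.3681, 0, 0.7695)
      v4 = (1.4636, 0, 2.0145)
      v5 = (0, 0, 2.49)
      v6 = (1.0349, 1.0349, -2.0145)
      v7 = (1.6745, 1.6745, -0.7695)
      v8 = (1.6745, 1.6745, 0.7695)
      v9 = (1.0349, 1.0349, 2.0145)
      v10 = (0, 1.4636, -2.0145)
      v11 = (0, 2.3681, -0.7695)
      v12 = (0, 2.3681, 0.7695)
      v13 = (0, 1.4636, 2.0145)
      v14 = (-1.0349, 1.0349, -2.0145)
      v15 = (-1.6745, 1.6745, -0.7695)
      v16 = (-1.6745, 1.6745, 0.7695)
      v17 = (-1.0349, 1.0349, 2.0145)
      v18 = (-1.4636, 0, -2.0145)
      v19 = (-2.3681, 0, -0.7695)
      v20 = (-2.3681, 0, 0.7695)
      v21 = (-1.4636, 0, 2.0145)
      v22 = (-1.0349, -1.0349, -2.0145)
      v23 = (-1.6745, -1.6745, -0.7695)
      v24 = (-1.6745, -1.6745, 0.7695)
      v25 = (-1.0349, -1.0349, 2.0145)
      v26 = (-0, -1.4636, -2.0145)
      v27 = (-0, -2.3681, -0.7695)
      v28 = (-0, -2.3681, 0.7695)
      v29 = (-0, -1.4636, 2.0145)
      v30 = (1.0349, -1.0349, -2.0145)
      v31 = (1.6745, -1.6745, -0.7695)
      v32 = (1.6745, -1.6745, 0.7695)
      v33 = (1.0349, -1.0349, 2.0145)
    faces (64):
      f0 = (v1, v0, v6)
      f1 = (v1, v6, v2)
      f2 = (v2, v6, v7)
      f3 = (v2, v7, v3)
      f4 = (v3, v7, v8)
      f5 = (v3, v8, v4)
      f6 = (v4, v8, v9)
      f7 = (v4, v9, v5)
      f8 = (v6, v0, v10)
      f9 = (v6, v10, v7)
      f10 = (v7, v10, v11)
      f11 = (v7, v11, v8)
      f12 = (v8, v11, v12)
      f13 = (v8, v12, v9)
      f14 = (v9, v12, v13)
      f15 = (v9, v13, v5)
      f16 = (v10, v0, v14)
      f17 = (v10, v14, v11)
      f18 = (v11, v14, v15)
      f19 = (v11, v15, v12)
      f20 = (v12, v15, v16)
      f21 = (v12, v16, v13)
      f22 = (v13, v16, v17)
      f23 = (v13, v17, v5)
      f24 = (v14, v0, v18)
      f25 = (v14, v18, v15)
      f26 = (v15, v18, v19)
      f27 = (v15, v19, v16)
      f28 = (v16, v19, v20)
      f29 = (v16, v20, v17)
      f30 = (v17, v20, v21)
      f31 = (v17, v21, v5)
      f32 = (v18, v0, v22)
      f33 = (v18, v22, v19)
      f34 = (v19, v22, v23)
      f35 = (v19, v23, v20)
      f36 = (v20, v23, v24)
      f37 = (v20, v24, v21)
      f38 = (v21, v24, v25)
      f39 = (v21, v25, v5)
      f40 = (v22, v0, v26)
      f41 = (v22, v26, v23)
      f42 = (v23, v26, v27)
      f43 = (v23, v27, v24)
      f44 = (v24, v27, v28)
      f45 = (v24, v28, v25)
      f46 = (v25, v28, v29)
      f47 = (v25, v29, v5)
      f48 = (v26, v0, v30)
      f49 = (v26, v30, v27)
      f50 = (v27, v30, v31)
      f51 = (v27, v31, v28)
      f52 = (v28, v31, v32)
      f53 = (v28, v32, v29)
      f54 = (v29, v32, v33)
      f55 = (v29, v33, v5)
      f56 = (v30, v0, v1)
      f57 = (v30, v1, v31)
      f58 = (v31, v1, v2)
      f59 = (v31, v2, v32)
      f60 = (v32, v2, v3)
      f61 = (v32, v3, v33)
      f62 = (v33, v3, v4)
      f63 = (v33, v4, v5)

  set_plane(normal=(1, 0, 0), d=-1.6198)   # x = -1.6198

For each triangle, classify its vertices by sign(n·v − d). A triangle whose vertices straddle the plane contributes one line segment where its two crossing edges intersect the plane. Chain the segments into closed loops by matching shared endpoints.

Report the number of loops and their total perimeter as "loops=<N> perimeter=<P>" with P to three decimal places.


loops=1 perimeter=11.063

Straddling triangles (18 of 64):
  (v11,v14,v15) [++-] → (-1.6198, 1.6198, -0.875975)–(-1.6198, 1.69716, -0.7695)  len=0.1316
  (v11,v15,v12) [+-+] → (-1.6198, 1.69716, -0.7695)–(-1.6198, 1.69716, -0.719226)  len=0.0503
  (v12,v15,v16) [+--] → (-1.6198, 1.69716, -0.719226)–(-1.6198, 1.69716, 0.7695)  len=1.4887
  (v12,v16,v13) [+-+] → (-1.6198, 1.69716, 0.7695)–(-1.6198, 1.66761, 0.81017)  len=0.0503
  (v13,v16,v17) [+-+] → (-1.6198, 1.66761, 0.81017)–(-1.6198, 1.6198, 0.875975)  len=0.0813
  (v14,v18,v15) [++-] → (-1.6198, 1.24019, -1.09241)–(-1.6198, 1.6198, -0.875975)  len=0.4370
  (v15,v18,v19) [-+-] → (-1.6198, 1.24019, -1.09241)–(-1.6198, 0, -1.7995)  len=1.4276
  (v16,v20,v17) [--+] → (-1.6198, 0.58087, 1.4683)–(-1.6198, 1.6198, 0.875975)  len=1.1959
  (v17,v20,v21) [+-+] → (-1.6198, 0.58087, 1.4683)–(-1.6198, 0, 1.7995)  len=0.6687
  (v18,v22,v19) [++-] → (-1.6198, -0.58087, -1.4683)–(-1.6198, 0, -1.7995)  len=0.6687
  (v19,v22,v23) [-+-] → (-1.6198, -0.58087, -1.4683)–(-1.6198, -1.6198, -0.875975)  len=1.1959
  (v20,v24,v21) [--+] → (-1.6198, -1.24019, 1.09241)–(-1.6198, 0, 1.7995)  len=1.4276
  (v21,v24,v25) [+-+] → (-1.6198, -1.24019, 1.09241)–(-1.6198, -1.6198, 0.875975)  len=0.4370
  (v22,v26,v23) [++-] → (-1.6198, -1.66761, -0.81017)–(-1.6198, -1.6198, -0.875975)  len=0.0813
  (v23,v26,v27) [-++] → (-1.6198, -1.66761, -0.81017)–(-1.6198, -1.69716, -0.7695)  len=0.0503
  (v23,v27,v24) [-+-] → (-1.6198, -1.69716, -0.7695)–(-1.6198, -1.69716, 0.719226)  len=1.4887
  (v24,v27,v28) [-++] → (-1.6198, -1.69716, 0.719226)–(-1.6198, -1.69716, 0.7695)  len=0.0503
  (v24,v28,v25) [-++] → (-1.6198, -1.69716, 0.7695)–(-1.6198, -1.6198, 0.875975)  len=0.1316

Chained into 1 loop(s):
  loop 1: 18 segments, perimeter = 11.0627
Total perimeter = 11.063
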